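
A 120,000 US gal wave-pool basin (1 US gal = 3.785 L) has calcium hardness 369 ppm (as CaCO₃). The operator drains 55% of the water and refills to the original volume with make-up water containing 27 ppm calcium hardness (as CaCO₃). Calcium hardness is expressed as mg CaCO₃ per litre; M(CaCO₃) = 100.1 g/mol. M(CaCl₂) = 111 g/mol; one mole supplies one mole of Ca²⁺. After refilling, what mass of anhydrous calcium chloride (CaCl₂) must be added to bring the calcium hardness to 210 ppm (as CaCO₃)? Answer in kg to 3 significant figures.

14.7 kg

Volume: 120,000 US gal × 3.785 L/gal = 454,200 L.
After draining 55% and refilling: 369 × 0.45 + 27 × 0.55 = 180.9 ppm.
Deficit to target: 210 − 180.9 = 29.1 mg/L.
As CaCO₃: 29.1 mg/L × 454,200 L = 13,220 g; ÷ 100.1 = 132 mol Ca²⁺.
Mass: 132 × 111 = 14,660 g.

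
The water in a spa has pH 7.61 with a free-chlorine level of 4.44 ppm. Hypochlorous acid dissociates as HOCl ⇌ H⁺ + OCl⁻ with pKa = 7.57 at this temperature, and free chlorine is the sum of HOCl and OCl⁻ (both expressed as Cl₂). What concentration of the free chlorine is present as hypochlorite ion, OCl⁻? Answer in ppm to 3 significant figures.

[OCl⁻]/[HOCl] = 10^(pH − pKa) = 10^(7.61 − 7.57) = 10^0.04 = 1.096.
Fraction as HOCl = 1 / (1 + 1.096) = 0.477.
OCl⁻ = (1 − 0.477) × 4.44 ppm = 2.322 ppm.

2.32 ppm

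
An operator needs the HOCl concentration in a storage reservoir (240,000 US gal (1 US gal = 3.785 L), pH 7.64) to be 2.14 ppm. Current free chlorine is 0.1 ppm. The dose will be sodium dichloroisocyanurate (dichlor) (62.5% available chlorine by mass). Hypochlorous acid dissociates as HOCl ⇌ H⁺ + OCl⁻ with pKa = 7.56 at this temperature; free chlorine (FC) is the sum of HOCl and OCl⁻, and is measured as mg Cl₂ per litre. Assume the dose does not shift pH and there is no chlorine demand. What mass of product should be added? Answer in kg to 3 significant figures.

Volume: 240,000 US gal × 3.785 L/gal = 908,400 L.
[OCl⁻]/[HOCl] = 10^(pH − pKa) = 10^(7.64 − 7.56) = 1.202; fraction as HOCl = 1/(1 + 1.202) = 0.4541.
Free chlorine required for 2.14 ppm HOCl: 2.14 / 0.4541 = 4.713 ppm.
FC to add: 4.713 − 0.1 = 4.613 mg/L as Cl₂.
Cl₂ equivalent: 4.613 mg/L × 908,400 L = 4190 g.
Product at 62.5% available Cl: 4190 / 0.625 = 6704 g.

6.70 kg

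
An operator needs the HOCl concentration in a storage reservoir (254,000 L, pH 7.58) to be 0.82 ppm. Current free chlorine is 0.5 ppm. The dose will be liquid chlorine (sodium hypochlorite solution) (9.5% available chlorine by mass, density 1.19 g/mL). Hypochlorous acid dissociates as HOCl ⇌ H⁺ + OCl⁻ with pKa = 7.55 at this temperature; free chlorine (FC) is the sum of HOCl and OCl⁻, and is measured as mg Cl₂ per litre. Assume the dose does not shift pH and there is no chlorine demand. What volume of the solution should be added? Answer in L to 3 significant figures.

2.69 L

[OCl⁻]/[HOCl] = 10^(pH − pKa) = 10^(7.58 − 7.55) = 1.072; fraction as HOCl = 1/(1 + 1.072) = 0.4827.
Free chlorine required for 0.82 ppm HOCl: 0.82 / 0.4827 = 1.699 ppm.
FC to add: 1.699 − 0.5 = 1.199 mg/L as Cl₂.
Cl₂ equivalent: 1.199 mg/L × 254,000 L = 304.5 g.
Product at 9.5% available Cl: 304.5 / 0.095 = 3205 g.
Volume: 3205 g ÷ 1.19 g/mL = 2693 mL.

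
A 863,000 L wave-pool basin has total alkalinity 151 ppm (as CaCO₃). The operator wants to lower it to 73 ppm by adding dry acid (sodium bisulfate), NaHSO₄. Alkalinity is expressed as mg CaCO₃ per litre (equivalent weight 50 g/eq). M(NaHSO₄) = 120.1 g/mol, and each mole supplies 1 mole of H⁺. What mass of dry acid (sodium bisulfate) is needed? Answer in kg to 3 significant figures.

162 kg

Alkalinity to neutralize: (151 − 73) = 78 mg/L as CaCO₃ × 863,000 L = 67,310 g as CaCO₃.
Equivalents of H⁺ required: 67,310 ÷ 50 g/eq = 1346 eq = 1346 mol NaHSO₄.
Mass of NaHSO₄: 1346 × 120.1 = 161,700 g.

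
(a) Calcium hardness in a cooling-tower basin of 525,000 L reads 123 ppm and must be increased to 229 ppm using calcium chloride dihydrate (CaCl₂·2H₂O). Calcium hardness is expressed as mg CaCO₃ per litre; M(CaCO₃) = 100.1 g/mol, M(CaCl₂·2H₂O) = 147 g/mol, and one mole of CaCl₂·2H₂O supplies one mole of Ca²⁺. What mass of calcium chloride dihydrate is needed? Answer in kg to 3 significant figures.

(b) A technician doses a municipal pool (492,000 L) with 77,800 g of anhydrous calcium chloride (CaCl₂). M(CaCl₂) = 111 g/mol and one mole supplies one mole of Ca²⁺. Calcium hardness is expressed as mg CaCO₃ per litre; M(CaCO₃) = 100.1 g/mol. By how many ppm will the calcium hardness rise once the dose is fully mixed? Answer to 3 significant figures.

(a) Hardness to add: (229 − 123) = 106 mg/L as CaCO₃ × 525,000 L = 55,650 g as CaCO₃.
(a) Moles of Ca²⁺ (1 mol Ca²⁺ ≡ 1 mol CaCO₃): 55,650 / 100.1 g/mol = 555.9 mol.
(a) Mass of CaCl₂·2H₂O: 555.9 × 147 = 81,720 g.

(b) Moles of Ca²⁺: 77,800 g ÷ 111 g/mol = 700.9 mol.
(b) As CaCO₃: 700.9 mol × 100.1 g/mol = 70,160 g.
(b) Rise: 70,160 g / 492,000 L × 1000 = 142.6 mg/L.

(a) 81.7 kg; (b) 143 ppm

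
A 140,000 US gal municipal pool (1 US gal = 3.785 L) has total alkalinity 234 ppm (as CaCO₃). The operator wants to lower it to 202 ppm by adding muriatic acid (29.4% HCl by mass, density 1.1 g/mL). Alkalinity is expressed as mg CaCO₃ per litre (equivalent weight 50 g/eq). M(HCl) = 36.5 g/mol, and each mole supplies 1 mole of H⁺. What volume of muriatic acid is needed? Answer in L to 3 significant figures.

Volume: 140,000 US gal × 3.785 L/gal = 529,900 L.
Alkalinity to neutralize: (234 − 202) = 32 mg/L as CaCO₃ × 529,900 L = 16,960 g as CaCO₃.
Equivalents of H⁺ required: 16,960 ÷ 50 g/eq = 339.1 eq = 339.1 mol HCl.
Mass of HCl: 339.1 × 36.5 = 12,380 g.
Mass of 29.4% solution: 12,380 / 0.294 = 42,100 g.
Volume: 42,100 g ÷ 1.1 g/mL = 38,280 mL.

38.3 L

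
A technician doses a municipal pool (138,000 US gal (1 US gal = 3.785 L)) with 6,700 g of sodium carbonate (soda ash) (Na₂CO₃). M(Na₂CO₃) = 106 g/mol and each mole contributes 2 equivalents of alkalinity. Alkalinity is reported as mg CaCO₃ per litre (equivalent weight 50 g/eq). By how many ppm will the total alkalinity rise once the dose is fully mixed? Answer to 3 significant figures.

Volume: 138,000 US gal × 3.785 L/gal = 522,330 L.
Moles of Na₂CO₃: 6,700 g ÷ 106 g/mol = 63.21 mol → 126.4 eq of alkalinity.
As CaCO₃: 126.4 eq × 50 g/eq = 6321 g.
Rise: 6321 g / 522,330 L × 1000 = 12.1 mg/L.

12.1 ppm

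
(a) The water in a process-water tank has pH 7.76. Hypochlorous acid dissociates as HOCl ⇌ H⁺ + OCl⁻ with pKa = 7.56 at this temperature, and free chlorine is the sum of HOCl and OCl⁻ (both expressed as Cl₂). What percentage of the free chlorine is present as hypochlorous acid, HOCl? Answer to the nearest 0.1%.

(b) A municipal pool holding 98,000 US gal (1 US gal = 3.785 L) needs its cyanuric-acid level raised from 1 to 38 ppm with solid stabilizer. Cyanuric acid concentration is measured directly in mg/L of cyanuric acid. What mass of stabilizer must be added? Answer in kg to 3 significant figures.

(a) [OCl⁻]/[HOCl] = 10^(pH − pKa) = 10^(7.76 − 7.56) = 10^0.20 = 1.585.
(a) Fraction as HOCl = 1 / (1 + 1.585) = 0.3869.

(b) Volume: 98,000 US gal × 3.785 L/gal = 370,930 L.
(b) CYA to add: (38 − 1) = 37 mg/L × 370,930 L = 13,720 g cyanuric acid.

(a) 38.7%; (b) 13.7 kg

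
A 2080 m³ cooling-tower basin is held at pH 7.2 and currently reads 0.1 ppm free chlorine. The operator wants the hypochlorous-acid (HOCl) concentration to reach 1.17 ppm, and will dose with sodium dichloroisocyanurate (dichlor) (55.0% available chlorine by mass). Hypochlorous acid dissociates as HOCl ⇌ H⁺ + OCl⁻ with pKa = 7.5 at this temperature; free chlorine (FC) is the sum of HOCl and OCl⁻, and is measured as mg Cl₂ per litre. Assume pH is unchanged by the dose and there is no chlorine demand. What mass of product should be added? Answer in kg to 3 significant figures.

6.26 kg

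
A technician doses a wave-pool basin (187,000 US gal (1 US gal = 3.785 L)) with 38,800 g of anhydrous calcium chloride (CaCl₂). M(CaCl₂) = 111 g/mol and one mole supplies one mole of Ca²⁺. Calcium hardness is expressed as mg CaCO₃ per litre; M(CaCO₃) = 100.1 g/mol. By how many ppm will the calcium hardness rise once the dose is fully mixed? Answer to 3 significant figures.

Volume: 187,000 US gal × 3.785 L/gal = 707,795 L.
Moles of Ca²⁺: 38,800 g ÷ 111 g/mol = 349.5 mol.
As CaCO₃: 349.5 mol × 100.1 g/mol = 34,990 g.
Rise: 34,990 g / 707,795 L × 1000 = 49.44 mg/L.

49.4 ppm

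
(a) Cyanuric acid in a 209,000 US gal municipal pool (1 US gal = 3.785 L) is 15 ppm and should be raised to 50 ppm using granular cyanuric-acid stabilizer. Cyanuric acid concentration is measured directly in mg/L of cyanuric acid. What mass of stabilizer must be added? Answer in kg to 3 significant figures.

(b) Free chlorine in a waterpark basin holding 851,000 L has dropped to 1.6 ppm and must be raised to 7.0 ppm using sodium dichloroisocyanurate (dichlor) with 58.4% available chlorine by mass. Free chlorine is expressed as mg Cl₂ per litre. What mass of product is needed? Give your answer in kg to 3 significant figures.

(a) 27.7 kg; (b) 7.87 kg

(a) Volume: 209,000 US gal × 3.785 L/gal = 791,065 L.
(a) CYA to add: (50 − 15) = 35 mg/L × 791,065 L = 27,690 g cyanuric acid.

(b) Chlorine deficit: 7.0 − 1.6 = 5.4 ppm = 5.4 mg/L as Cl₂.
(b) Cl₂ equivalent needed: 5.4 mg/L × 851,000 L = 4,595,000 mg = 4595 g.
(b) Product at 58.4% available chlorine: 4595 / 0.584 = 7869 g.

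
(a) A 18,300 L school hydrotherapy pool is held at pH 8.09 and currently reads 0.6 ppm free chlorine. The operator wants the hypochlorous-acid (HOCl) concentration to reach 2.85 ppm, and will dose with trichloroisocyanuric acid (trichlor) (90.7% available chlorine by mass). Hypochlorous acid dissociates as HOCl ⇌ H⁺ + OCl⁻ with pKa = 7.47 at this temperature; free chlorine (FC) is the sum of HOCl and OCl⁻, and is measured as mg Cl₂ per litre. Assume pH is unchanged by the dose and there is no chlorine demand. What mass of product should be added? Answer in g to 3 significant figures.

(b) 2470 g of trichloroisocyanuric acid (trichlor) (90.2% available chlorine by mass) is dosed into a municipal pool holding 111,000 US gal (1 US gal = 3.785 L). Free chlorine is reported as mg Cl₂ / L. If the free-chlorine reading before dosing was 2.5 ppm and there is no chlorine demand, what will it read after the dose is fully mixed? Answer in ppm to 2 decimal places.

(a) 285 g; (b) 7.80 ppm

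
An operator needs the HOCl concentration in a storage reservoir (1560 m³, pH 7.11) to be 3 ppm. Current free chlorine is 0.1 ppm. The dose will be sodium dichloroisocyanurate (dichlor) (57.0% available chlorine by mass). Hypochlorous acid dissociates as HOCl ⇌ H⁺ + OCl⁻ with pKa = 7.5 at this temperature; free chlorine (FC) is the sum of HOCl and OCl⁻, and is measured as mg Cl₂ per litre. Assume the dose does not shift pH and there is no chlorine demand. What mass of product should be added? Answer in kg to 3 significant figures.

Volume: 1560 m³ = 1,560,000 L.
[OCl⁻]/[HOCl] = 10^(pH − pKa) = 10^(7.11 − 7.5) = 0.4074; fraction as HOCl = 1/(1 + 0.4074) = 0.7105.
Free chlorine required for 3 ppm HOCl: 3 / 0.7105 = 4.222 ppm.
FC to add: 4.222 − 0.1 = 4.122 mg/L as Cl₂.
Cl₂ equivalent: 4.122 mg/L × 1,560,000 L = 6431 g.
Product at 57.0% available Cl: 6431 / 0.57 = 11,280 g.

11.3 kg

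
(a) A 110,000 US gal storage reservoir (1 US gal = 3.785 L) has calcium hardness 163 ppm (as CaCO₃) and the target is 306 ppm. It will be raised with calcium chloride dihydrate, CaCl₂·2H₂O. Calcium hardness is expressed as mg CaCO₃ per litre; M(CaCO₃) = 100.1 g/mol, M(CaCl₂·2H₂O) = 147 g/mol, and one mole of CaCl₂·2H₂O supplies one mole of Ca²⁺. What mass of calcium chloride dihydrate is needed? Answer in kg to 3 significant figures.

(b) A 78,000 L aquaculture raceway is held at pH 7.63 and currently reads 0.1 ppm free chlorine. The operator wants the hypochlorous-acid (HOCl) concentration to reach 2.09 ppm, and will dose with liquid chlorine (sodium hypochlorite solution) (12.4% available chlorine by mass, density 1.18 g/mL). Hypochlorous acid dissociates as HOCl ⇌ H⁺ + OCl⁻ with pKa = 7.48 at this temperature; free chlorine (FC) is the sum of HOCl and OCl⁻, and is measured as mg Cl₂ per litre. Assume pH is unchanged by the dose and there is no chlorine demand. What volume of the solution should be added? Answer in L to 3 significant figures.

(a) Volume: 110,000 US gal × 3.785 L/gal = 416,350 L.
(a) Hardness to add: (306 − 163) = 143 mg/L as CaCO₃ × 416,350 L = 59,540 g as CaCO₃.
(a) Moles of Ca²⁺ (1 mol Ca²⁺ ≡ 1 mol CaCO₃): 59,540 / 100.1 g/mol = 594.8 mol.
(a) Mass of CaCl₂·2H₂O: 594.8 × 147 = 87,430 g.

(b) [OCl⁻]/[HOCl] = 10^(pH − pKa) = 10^(7.63 − 7.48) = 1.413; fraction as HOCl = 1/(1 + 1.413) = 0.4145.
(b) Free chlorine required for 2.09 ppm HOCl: 2.09 / 0.4145 = 5.042 ppm.
(b) FC to add: 5.042 − 0.1 = 4.942 mg/L as Cl₂.
(b) Cl₂ equivalent: 4.942 mg/L × 78,000 L = 385.5 g.
(b) Product at 12.4% available Cl: 385.5 / 0.124 = 3109 g.
(b) Volume: 3109 g ÷ 1.18 g/mL = 2635 mL.

(a) 87.4 kg; (b) 2.63 L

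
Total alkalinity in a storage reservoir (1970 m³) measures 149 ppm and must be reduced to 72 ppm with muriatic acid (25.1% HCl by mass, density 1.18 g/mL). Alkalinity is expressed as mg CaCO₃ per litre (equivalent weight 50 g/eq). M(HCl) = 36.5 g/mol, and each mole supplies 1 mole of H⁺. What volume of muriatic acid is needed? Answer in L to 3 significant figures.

Volume: 1970 m³ = 1,970,000 L.
Alkalinity to neutralize: (149 − 72) = 77 mg/L as CaCO₃ × 1,970,000 L = 151,700 g as CaCO₃.
Equivalents of H⁺ required: 151,700 ÷ 50 g/eq = 3034 eq = 3034 mol HCl.
Mass of HCl: 3034 × 36.5 = 110,700 g.
Mass of 25.1% solution: 110,700 / 0.251 = 441,200 g.
Volume: 441,200 g ÷ 1.18 g/mL = 373,900 mL.

374 L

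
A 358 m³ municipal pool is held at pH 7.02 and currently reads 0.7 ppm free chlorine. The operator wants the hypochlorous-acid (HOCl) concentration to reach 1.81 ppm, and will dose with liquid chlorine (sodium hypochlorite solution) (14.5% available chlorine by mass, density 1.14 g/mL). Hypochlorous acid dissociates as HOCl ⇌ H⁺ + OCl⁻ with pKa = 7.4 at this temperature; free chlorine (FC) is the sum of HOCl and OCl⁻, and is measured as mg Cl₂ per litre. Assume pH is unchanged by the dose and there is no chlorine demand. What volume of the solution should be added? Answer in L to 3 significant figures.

Volume: 358 m³ = 358,000 L.
[OCl⁻]/[HOCl] = 10^(pH − pKa) = 10^(7.02 − 7.4) = 0.4169; fraction as HOCl = 1/(1 + 0.4169) = 0.7058.
Free chlorine required for 1.81 ppm HOCl: 1.81 / 0.7058 = 2.565 ppm.
FC to add: 2.565 − 0.7 = 1.865 mg/L as Cl₂.
Cl₂ equivalent: 1.865 mg/L × 358,000 L = 667.5 g.
Product at 14.5% available Cl: 667.5 / 0.145 = 4603 g.
Volume: 4603 g ÷ 1.14 g/mL = 4038 mL.

4.04 L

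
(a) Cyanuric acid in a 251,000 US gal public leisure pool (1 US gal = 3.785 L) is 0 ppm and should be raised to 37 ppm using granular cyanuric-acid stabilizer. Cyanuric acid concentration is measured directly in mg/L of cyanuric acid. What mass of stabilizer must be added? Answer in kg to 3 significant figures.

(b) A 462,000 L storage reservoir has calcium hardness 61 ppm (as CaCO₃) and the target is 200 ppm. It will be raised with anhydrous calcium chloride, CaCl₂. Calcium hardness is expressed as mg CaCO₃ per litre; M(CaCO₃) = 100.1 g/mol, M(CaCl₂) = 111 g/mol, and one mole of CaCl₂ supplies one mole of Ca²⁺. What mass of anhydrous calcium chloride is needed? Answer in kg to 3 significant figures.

(a) 35.2 kg; (b) 71.2 kg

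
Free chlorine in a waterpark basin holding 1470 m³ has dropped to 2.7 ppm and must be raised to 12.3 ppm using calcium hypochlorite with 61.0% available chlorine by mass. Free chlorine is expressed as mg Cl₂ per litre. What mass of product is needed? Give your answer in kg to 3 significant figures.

Volume: 1470 m³ = 1,470,000 L.
Chlorine deficit: 12.3 − 2.7 = 9.6 ppm = 9.6 mg/L as Cl₂.
Cl₂ equivalent needed: 9.6 mg/L × 1,470,000 L = 14,110,000 mg = 14,110 g.
Product at 61.0% available chlorine: 14,110 / 0.61 = 23,130 g.

23.1 kg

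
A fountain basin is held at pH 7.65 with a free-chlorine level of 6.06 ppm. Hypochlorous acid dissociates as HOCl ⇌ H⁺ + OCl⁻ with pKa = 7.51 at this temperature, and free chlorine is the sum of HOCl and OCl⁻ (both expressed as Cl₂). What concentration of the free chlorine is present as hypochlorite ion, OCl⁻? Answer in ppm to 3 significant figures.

3.51 ppm

[OCl⁻]/[HOCl] = 10^(pH − pKa) = 10^(7.65 − 7.51) = 10^0.14 = 1.38.
Fraction as HOCl = 1 / (1 + 1.38) = 0.4201.
OCl⁻ = (1 − 0.4201) × 6.06 ppm = 3.514 ppm.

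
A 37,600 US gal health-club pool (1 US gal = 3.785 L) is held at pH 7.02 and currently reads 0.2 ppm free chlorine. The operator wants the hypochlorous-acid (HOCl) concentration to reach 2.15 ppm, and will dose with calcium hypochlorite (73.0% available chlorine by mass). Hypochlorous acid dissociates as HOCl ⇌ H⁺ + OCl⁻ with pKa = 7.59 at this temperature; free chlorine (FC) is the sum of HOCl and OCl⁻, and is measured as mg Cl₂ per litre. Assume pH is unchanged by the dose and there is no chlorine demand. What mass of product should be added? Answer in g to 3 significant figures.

493 g

Volume: 37,600 US gal × 3.785 L/gal = 142,316 L.
[OCl⁻]/[HOCl] = 10^(pH − pKa) = 10^(7.02 − 7.59) = 0.2692; fraction as HOCl = 1/(1 + 0.2692) = 0.7879.
Free chlorine required for 2.15 ppm HOCl: 2.15 / 0.7879 = 2.729 ppm.
FC to add: 2.729 − 0.2 = 2.529 mg/L as Cl₂.
Cl₂ equivalent: 2.529 mg/L × 142,316 L = 359.9 g.
Product at 73.0% available Cl: 359.9 / 0.73 = 493 g.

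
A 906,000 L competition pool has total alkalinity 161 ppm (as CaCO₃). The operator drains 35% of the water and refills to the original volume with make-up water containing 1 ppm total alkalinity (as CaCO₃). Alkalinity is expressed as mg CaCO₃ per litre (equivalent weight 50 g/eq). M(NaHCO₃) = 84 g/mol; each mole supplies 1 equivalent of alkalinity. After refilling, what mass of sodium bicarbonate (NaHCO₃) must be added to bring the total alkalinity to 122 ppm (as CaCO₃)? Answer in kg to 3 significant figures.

25.9 kg

After draining 35% and refilling: 161 × 0.65 + 1 × 0.35 = 105 ppm.
Deficit to target: 122 − 105 = 17 mg/L.
As CaCO₃: 17 mg/L × 906,000 L = 15,400 g; ÷ 50 g/eq ÷ 1 = 308 mol NaHCO₃.
Mass: 308 × 84 = 25,880 g.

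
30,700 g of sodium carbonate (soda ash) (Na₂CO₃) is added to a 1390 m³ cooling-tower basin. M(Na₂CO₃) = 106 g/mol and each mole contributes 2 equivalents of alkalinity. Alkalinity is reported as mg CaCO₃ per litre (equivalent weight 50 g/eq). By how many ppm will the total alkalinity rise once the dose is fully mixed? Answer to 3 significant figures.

Volume: 1390 m³ = 1,390,000 L.
Moles of Na₂CO₃: 30,700 g ÷ 106 g/mol = 289.6 mol → 579.2 eq of alkalinity.
As CaCO₃: 579.2 eq × 50 g/eq = 28,960 g.
Rise: 28,960 g / 1,390,000 L × 1000 = 20.84 mg/L.

20.8 ppm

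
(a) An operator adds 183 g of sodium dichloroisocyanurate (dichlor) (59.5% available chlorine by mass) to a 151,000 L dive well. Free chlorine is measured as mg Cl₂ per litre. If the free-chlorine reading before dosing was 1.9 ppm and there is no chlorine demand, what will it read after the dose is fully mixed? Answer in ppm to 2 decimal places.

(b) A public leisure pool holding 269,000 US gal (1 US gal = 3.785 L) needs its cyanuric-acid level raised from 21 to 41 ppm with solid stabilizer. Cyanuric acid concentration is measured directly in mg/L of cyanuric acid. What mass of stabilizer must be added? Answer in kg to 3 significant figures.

(a) 2.62 ppm; (b) 20.4 kg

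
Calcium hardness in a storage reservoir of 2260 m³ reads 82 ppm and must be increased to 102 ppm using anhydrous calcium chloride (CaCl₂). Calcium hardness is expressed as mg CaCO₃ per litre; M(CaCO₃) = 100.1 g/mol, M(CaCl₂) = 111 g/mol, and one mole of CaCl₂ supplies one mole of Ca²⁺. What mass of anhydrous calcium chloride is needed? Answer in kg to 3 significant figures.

50.1 kg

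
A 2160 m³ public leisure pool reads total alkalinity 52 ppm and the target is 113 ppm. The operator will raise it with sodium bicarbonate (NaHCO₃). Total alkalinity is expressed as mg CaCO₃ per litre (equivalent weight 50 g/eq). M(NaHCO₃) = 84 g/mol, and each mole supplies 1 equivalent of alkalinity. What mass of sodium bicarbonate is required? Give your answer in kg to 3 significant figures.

221 kg

Volume: 2160 m³ = 2,160,000 L.
Alkalinity to add: (113 − 52) = 61 mg/L as CaCO₃ × 2,160,000 L = 131,800 g as CaCO₃.
Equivalents: 131,800 g ÷ 50 g/eq = 2635 eq.
NaHCO₃ supplies 1 eq per mole → 2635 mol.
Mass: 2635 mol × 84 g/mol = 221,400 g.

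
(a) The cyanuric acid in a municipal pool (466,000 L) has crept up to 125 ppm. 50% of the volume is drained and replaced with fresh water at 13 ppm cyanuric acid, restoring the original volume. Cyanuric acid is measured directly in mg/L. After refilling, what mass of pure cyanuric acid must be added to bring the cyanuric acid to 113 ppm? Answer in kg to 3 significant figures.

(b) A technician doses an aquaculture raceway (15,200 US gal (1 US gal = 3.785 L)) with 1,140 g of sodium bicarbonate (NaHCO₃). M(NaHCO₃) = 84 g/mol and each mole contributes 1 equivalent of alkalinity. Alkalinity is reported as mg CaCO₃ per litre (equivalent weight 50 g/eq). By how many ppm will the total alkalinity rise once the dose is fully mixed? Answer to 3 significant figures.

(a) 20.5 kg; (b) 11.8 ppm

(a) After draining 50% and refilling: 125 × 0.50 + 13 × 0.50 = 69 ppm.
(a) Deficit to target: 113 − 69 = 44 mg/L.
(a) Mass: 44 mg/L × 466,000 L = 20,500 g cyanuric acid.

(b) Volume: 15,200 US gal × 3.785 L/gal = 57,532 L.
(b) Moles of NaHCO₃: 1,140 g ÷ 84 g/mol = 13.57 mol → 13.57 eq of alkalinity.
(b) As CaCO₃: 13.57 eq × 50 g/eq = 678.6 g.
(b) Rise: 678.6 g / 57,532 L × 1000 = 11.79 mg/L.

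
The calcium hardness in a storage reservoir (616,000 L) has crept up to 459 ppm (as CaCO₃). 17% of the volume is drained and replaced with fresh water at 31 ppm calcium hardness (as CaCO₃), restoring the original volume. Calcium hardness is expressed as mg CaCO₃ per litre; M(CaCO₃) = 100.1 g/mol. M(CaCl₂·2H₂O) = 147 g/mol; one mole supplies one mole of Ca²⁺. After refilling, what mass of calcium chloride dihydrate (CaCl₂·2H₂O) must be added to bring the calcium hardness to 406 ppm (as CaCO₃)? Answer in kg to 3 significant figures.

17.9 kg

After draining 17% and refilling: 459 × 0.83 + 31 × 0.17 = 386.24 ppm.
Deficit to target: 406 − 386.24 = 19.76 mg/L.
As CaCO₃: 19.76 mg/L × 616,000 L = 12,170 g; ÷ 100.1 = 121.6 mol Ca²⁺.
Mass: 121.6 × 147 = 17,880 g.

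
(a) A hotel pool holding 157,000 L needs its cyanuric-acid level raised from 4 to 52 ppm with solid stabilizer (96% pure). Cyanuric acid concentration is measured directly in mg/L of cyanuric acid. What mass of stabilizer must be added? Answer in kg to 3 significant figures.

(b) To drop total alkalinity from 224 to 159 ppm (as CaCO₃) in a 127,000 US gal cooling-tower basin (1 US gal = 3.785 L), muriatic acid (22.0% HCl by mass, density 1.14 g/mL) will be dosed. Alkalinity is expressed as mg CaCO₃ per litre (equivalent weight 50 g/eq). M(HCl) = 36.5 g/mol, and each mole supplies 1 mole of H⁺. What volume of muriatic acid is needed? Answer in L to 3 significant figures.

(a) CYA to add: (52 − 4) = 48 mg/L × 157,000 L = 7536 g cyanuric acid.
(a) At 96% purity: 7536 / 0.96 = 7850 g product.

(b) Volume: 127,000 US gal × 3.785 L/gal = 480,695 L.
(b) Alkalinity to neutralize: (224 − 159) = 65 mg/L as CaCO₃ × 480,695 L = 31,250 g as CaCO₃.
(b) Equivalents of H⁺ required: 31,250 ÷ 50 g/eq = 624.9 eq = 624.9 mol HCl.
(b) Mass of HCl: 624.9 × 36.5 = 22,810 g.
(b) Mass of 22.0% solution: 22,810 / 0.22 = 103,700 g.
(b) Volume: 103,700 g ÷ 1.14 g/mL = 90,940 mL.

(a) 7.85 kg; (b) 90.9 L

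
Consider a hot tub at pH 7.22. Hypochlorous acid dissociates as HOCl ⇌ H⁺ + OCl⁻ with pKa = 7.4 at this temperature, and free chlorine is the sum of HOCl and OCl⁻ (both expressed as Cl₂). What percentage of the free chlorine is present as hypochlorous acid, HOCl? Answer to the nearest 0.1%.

60.2%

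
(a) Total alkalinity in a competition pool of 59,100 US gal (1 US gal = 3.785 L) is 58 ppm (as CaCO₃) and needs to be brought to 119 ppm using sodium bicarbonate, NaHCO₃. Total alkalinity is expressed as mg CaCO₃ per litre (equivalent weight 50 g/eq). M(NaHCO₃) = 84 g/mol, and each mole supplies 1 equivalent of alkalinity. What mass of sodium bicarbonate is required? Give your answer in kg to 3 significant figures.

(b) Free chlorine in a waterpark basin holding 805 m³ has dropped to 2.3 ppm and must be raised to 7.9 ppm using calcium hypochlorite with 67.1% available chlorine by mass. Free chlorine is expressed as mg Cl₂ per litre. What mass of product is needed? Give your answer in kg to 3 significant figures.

(a) 22.9 kg; (b) 6.72 kg

(a) Volume: 59,100 US gal × 3.785 L/gal = 223,694 L.
(a) Alkalinity to add: (119 − 58) = 61 mg/L as CaCO₃ × 223,694 L = 13,650 g as CaCO₃.
(a) Equivalents: 13,650 g ÷ 50 g/eq = 272.9 eq.
(a) NaHCO₃ supplies 1 eq per mole → 272.9 mol.
(a) Mass: 272.9 mol × 84 g/mol = 22,920 g.

(b) Volume: 805 m³ = 805,000 L.
(b) Chlorine deficit: 7.9 − 2.3 = 5.6 ppm = 5.6 mg/L as Cl₂.
(b) Cl₂ equivalent needed: 5.6 mg/L × 805,000 L = 4,508,000 mg = 4508 g.
(b) Product at 67.1% available chlorine: 4508 / 0.671 = 6718 g.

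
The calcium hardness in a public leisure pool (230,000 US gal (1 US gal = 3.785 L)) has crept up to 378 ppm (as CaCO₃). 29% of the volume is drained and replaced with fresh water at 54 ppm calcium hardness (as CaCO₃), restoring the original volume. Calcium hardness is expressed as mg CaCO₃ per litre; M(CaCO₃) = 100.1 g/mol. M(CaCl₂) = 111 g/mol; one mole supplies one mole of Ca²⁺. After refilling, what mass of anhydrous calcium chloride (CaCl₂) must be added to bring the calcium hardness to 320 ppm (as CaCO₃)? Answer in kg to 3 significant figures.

34.7 kg

Volume: 230,000 US gal × 3.785 L/gal = 870,550 L.
After draining 29% and refilling: 378 × 0.71 + 54 × 0.29 = 284.04 ppm.
Deficit to target: 320 − 284.04 = 35.96 mg/L.
As CaCO₃: 35.96 mg/L × 870,550 L = 31,300 g; ÷ 100.1 = 312.7 mol Ca²⁺.
Mass: 312.7 × 111 = 34,710 g.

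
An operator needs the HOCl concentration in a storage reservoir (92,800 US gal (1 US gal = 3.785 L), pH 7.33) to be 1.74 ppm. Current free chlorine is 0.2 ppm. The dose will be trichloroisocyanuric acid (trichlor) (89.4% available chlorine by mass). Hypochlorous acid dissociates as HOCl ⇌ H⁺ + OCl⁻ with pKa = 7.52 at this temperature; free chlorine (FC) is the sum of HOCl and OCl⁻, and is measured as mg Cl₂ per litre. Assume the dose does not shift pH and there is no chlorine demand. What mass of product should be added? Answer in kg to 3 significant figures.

Volume: 92,800 US gal × 3.785 L/gal = 351,248 L.
[OCl⁻]/[HOCl] = 10^(pH − pKa) = 10^(7.33 − 7.52) = 0.6457; fraction as HOCl = 1/(1 + 0.6457) = 0.6077.
Free chlorine required for 1.74 ppm HOCl: 1.74 / 0.6077 = 2.863 ppm.
FC to add: 2.863 − 0.2 = 2.663 mg/L as Cl₂.
Cl₂ equivalent: 2.663 mg/L × 351,248 L = 935.5 g.
Product at 89.4% available Cl: 935.5 / 0.894 = 1046 g.

1.05 kg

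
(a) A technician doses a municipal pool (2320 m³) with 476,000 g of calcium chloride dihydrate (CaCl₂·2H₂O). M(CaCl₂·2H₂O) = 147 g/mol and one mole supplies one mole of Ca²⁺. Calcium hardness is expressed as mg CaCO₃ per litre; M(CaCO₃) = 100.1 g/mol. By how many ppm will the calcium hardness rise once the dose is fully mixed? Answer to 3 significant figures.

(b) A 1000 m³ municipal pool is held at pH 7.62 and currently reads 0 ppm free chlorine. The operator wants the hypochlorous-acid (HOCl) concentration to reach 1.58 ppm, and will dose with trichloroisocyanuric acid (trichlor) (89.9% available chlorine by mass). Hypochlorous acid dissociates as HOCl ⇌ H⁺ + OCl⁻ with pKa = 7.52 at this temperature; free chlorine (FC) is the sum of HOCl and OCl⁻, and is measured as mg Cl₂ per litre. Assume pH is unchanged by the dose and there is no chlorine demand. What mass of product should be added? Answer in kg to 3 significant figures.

(a) 140 ppm; (b) 3.97 kg

(a) Volume: 2320 m³ = 2,320,000 L.
(a) Moles of Ca²⁺: 476,000 g ÷ 147 g/mol = 3238 mol.
(a) As CaCO₃: 3238 mol × 100.1 g/mol = 324,100 g.
(a) Rise: 324,100 g / 2,320,000 L × 1000 = 139.7 mg/L.

(b) Volume: 1000 m³ = 1,000,000 L.
(b) [OCl⁻]/[HOCl] = 10^(pH − pKa) = 10^(7.62 − 7.52) = 1.259; fraction as HOCl = 1/(1 + 1.259) = 0.4427.
(b) Free chlorine required for 1.58 ppm HOCl: 1.58 / 0.4427 = 3.569 ppm.
(b) FC to add: 3.569 − 0 = 3.569 mg/L as Cl₂.
(b) Cl₂ equivalent: 3.569 mg/L × 1,000,000 L = 3569 g.
(b) Product at 89.9% available Cl: 3569 / 0.899 = 3970 g.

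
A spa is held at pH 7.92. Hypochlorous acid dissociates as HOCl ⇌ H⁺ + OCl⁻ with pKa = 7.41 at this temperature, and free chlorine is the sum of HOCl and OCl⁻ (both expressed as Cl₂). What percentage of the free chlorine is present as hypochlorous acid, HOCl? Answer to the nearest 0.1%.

[OCl⁻]/[HOCl] = 10^(pH − pKa) = 10^(7.92 − 7.41) = 10^0.51 = 3.236.
Fraction as HOCl = 1 / (1 + 3.236) = 0.2361.

23.6%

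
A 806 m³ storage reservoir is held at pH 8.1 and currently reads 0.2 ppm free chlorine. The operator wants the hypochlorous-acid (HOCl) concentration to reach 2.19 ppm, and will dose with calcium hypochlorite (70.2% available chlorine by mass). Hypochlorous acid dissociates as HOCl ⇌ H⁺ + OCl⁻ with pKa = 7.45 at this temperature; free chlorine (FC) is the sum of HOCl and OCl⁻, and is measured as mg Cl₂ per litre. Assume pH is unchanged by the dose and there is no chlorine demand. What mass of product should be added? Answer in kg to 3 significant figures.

13.5 kg

Volume: 806 m³ = 806,000 L.
[OCl⁻]/[HOCl] = 10^(pH − pKa) = 10^(8.1 − 7.45) = 4.467; fraction as HOCl = 1/(1 + 4.467) = 0.1829.
Free chlorine required for 2.19 ppm HOCl: 2.19 / 0.1829 = 11.97 ppm.
FC to add: 11.97 − 0.2 = 11.77 mg/L as Cl₂.
Cl₂ equivalent: 11.77 mg/L × 806,000 L = 9489 g.
Product at 70.2% available Cl: 9489 / 0.702 = 13,520 g.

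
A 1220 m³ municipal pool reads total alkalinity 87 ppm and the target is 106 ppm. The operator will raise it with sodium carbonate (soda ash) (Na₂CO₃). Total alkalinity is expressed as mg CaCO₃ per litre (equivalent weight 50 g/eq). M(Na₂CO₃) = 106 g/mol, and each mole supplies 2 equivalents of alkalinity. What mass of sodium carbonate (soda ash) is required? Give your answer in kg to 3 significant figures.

24.6 kg

Volume: 1220 m³ = 1,220,000 L.
Alkalinity to add: (106 − 87) = 19 mg/L as CaCO₃ × 1,220,000 L = 23,180 g as CaCO₃.
Equivalents: 23,180 g ÷ 50 g/eq = 463.6 eq.
Each mole of Na₂CO₃ supplies 2 eq, so 463.6 / 2 = 231.8 mol.
Mass: 231.8 mol × 106 g/mol = 24,570 g.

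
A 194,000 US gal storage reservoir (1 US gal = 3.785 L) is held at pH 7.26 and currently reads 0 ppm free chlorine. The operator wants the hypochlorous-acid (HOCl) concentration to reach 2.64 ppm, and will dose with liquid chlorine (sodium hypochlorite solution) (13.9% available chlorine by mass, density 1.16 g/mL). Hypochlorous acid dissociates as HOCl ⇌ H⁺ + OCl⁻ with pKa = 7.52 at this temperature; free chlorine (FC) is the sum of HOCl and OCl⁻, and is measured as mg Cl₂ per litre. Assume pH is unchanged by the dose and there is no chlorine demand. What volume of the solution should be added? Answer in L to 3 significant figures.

Volume: 194,000 US gal × 3.785 L/gal = 734,290 L.
[OCl⁻]/[HOCl] = 10^(pH − pKa) = 10^(7.26 − 7.52) = 0.5495; fraction as HOCl = 1/(1 + 0.5495) = 0.6454.
Free chlorine required for 2.64 ppm HOCl: 2.64 / 0.6454 = 4.091 ppm.
FC to add: 4.091 − 0 = 4.091 mg/L as Cl₂.
Cl₂ equivalent: 4.091 mg/L × 734,290 L = 3004 g.
Product at 13.9% available Cl: 3004 / 0.139 = 21,610 g.
Volume: 21,610 g ÷ 1.16 g/mL = 18,630 mL.

18.6 L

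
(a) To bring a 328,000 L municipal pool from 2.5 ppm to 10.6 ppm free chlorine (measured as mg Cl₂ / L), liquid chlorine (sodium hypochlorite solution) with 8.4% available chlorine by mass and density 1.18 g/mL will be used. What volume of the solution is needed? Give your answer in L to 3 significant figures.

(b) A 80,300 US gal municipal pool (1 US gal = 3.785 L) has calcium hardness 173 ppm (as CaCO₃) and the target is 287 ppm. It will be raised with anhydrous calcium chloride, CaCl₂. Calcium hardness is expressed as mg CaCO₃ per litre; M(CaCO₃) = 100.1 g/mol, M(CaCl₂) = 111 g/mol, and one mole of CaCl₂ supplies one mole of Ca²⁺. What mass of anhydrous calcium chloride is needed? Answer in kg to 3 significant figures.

(a) 26.8 L; (b) 38.4 kg

(a) Chlorine deficit: 10.6 − 2.5 = 8.1 ppm = 8.1 mg/L as Cl₂.
(a) Cl₂ equivalent needed: 8.1 mg/L × 328,000 L = 2,657,000 mg = 2657 g.
(a) Product at 8.4% available chlorine: 2657 / 0.084 = 31,630 g.
(a) Volume at density 1.18 g/mL: 31,630 g ÷ 1.18 g/mL = 26,800 mL.

(b) Volume: 80,300 US gal × 3.785 L/gal = 303,936 L.
(b) Hardness to add: (287 − 173) = 114 mg/L as CaCO₃ × 303,936 L = 34,650 g as CaCO₃.
(b) Moles of Ca²⁺ (1 mol Ca²⁺ ≡ 1 mol CaCO₃): 34,650 / 100.1 g/mol = 346.1 mol.
(b) Mass of CaCl₂: 346.1 × 111 = 38,420 g.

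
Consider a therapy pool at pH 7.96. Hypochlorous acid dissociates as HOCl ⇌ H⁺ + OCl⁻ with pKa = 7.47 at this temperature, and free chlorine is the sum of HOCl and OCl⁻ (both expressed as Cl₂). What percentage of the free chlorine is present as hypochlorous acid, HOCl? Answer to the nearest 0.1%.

24.4%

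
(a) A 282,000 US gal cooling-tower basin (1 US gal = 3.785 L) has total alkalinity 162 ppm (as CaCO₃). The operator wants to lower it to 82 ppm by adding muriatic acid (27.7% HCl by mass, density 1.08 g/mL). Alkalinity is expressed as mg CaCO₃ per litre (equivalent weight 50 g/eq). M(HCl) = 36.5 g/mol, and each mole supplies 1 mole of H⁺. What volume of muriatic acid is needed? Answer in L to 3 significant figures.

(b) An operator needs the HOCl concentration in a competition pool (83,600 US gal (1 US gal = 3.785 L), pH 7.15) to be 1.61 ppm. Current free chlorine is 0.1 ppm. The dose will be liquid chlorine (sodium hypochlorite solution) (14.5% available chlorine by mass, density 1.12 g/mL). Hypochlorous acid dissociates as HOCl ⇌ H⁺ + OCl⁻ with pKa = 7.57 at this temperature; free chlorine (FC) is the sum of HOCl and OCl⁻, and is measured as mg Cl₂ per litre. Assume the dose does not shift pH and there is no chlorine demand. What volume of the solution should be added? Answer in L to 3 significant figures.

(a) 208 L; (b) 4.13 L

(a) Volume: 282,000 US gal × 3.785 L/gal = 1,067,370 L.
(a) Alkalinity to neutralize: (162 − 82) = 80 mg/L as CaCO₃ × 1,067,370 L = 85,390 g as CaCO₃.
(a) Equivalents of H⁺ required: 85,390 ÷ 50 g/eq = 1708 eq = 1708 mol HCl.
(a) Mass of HCl: 1708 × 36.5 = 62,330 g.
(a) Mass of 27.7% solution: 62,330 / 0.277 = 225,000 g.
(a) Volume: 225,000 g ÷ 1.08 g/mL = 208,400 mL.

(b) Volume: 83,600 US gal × 3.785 L/gal = 316,426 L.
(b) [OCl⁻]/[HOCl] = 10^(pH − pKa) = 10^(7.15 − 7.57) = 0.3802; fraction as HOCl = 1/(1 + 0.3802) = 0.7245.
(b) Free chlorine required for 1.61 ppm HOCl: 1.61 / 0.7245 = 2.222 ppm.
(b) FC to add: 2.222 − 0.1 = 2.122 mg/L as Cl₂.
(b) Cl₂ equivalent: 2.122 mg/L × 316,426 L = 671.5 g.
(b) Product at 14.5% available Cl: 671.5 / 0.145 = 4631 g.
(b) Volume: 4631 g ÷ 1.12 g/mL = 4135 mL.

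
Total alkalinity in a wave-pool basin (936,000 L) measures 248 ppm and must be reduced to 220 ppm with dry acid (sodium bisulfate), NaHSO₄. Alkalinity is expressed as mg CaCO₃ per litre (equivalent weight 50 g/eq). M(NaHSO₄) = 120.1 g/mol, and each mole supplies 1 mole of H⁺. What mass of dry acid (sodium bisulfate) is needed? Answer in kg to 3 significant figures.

63.0 kg

Alkalinity to neutralize: (248 − 220) = 28 mg/L as CaCO₃ × 936,000 L = 26,210 g as CaCO₃.
Equivalents of H⁺ required: 26,210 ÷ 50 g/eq = 524.2 eq = 524.2 mol NaHSO₄.
Mass of NaHSO₄: 524.2 × 120.1 = 62,950 g.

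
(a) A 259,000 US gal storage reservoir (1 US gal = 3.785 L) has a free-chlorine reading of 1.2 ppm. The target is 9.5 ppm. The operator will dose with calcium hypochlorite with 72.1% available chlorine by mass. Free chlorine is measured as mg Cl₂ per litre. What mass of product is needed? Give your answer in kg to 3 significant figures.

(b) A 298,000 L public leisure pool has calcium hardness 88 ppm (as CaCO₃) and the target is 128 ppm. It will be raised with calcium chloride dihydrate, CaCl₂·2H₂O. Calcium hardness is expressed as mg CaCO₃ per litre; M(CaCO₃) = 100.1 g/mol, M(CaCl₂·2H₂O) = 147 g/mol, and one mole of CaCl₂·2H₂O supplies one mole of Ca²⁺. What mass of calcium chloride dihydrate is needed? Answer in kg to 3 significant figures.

(a) 11.3 kg; (b) 17.5 kg

(a) Volume: 259,000 US gal × 3.785 L/gal = 980,315 L.
(a) Chlorine deficit: 9.5 − 1.2 = 8.3 ppm = 8.3 mg/L as Cl₂.
(a) Cl₂ equivalent needed: 8.3 mg/L × 980,315 L = 8,137,000 mg = 8137 g.
(a) Product at 72.1% available chlorine: 8137 / 0.721 = 11,290 g.

(b) Hardness to add: (128 − 88) = 40 mg/L as CaCO₃ × 298,000 L = 11,920 g as CaCO₃.
(b) Moles of Ca²⁺ (1 mol Ca²⁺ ≡ 1 mol CaCO₃): 11,920 / 100.1 g/mol = 119.1 mol.
(b) Mass of CaCl₂·2H₂O: 119.1 × 147 = 17,500 g.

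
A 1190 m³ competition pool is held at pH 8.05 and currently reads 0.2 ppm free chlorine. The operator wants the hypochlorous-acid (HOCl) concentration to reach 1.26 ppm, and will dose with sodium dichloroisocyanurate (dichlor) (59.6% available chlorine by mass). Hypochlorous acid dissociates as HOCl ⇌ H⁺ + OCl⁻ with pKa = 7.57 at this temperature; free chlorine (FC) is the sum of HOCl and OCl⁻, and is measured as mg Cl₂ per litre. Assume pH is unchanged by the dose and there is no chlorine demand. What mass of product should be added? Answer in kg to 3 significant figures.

9.71 kg

Volume: 1190 m³ = 1,190,000 L.
[OCl⁻]/[HOCl] = 10^(pH − pKa) = 10^(8.05 − 7.57) = 3.02; fraction as HOCl = 1/(1 + 3.02) = 0.2488.
Free chlorine required for 1.26 ppm HOCl: 1.26 / 0.2488 = 5.065 ppm.
FC to add: 5.065 − 0.2 = 4.865 mg/L as Cl₂.
Cl₂ equivalent: 4.865 mg/L × 1,190,000 L = 5790 g.
Product at 59.6% available Cl: 5790 / 0.596 = 9714 g.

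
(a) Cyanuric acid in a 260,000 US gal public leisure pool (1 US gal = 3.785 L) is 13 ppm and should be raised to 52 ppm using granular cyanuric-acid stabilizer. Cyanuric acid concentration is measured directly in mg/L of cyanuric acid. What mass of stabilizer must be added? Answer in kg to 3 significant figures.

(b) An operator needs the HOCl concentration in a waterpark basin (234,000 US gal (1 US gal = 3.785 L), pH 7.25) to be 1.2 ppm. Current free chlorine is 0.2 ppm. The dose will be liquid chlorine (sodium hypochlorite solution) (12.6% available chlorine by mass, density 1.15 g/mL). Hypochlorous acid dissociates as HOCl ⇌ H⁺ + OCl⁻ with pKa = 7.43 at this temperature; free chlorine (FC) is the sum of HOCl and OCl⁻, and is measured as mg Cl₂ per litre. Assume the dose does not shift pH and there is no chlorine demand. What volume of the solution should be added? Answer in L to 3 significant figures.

(a) Volume: 260,000 US gal × 3.785 L/gal = 984,100 L.
(a) CYA to add: (52 − 13) = 39 mg/L × 984,100 L = 38,380 g cyanuric acid.

(b) Volume: 234,000 US gal × 3.785 L/gal = 885,690 L.
(b) [OCl⁻]/[HOCl] = 10^(pH − pKa) = 10^(7.25 − 7.43) = 0.6607; fraction as HOCl = 1/(1 + 0.6607) = 0.6022.
(b) Free chlorine required for 1.2 ppm HOCl: 1.2 / 0.6022 = 1.993 ppm.
(b) FC to add: 1.993 − 0.2 = 1.793 mg/L as Cl₂.
(b) Cl₂ equivalent: 1.793 mg/L × 885,690 L = 1588 g.
(b) Product at 12.6% available Cl: 1588 / 0.126 = 12,600 g.
(b) Volume: 12,600 g ÷ 1.15 g/mL = 10,960 mL.

(a) 38.4 kg; (b) 11.0 L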